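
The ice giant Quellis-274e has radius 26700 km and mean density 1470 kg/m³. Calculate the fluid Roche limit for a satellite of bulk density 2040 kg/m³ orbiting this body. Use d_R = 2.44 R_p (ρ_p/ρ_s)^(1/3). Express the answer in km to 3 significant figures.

d_R = 2.44 × 26700 km × (1470/2040)^(1/3)
    = 58400 km

58400 km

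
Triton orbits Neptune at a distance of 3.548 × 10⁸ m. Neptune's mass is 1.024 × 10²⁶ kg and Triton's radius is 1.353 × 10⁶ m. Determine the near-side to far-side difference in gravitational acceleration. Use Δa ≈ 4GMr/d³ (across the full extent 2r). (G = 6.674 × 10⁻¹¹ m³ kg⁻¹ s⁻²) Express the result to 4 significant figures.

8.281 × 10⁻⁴ m/s²

Δg = 4GMr/d³
   = 4 × (6.674 × 10⁻¹¹) × (1.024 × 10²⁶) × (1.353 × 10⁶) / (3.548 × 10⁸)³
   = 8.281 × 10⁻⁴ m/s²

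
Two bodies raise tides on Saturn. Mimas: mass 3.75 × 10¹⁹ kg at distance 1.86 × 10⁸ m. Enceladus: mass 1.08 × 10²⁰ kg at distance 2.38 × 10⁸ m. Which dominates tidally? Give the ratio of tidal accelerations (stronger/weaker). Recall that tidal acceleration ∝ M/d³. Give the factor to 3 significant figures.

Enceladus, by a factor of ≈ 1.37

Compare M/d³ for the two perturbers:
Mimas: (3.75 × 10¹⁹) / (1.86 × 10⁸)³ = 5.828 × 10⁻⁶
Enceladus: (1.08 × 10²⁰) / (2.38 × 10⁸)³ = 8.011 × 10⁻⁶
Ratio (larger/smaller) = 1.37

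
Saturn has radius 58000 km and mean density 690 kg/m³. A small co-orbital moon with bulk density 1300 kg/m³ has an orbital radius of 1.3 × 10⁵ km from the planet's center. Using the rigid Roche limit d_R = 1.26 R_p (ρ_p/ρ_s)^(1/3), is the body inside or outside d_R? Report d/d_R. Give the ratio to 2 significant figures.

d_R = 1.26 × (58000 km) × (690/1300)^(1/3) = 59170 km
d/d_R = (1.3 × 10⁵) / (59170) = 2.2
Since d/d_R > 1, the body is outside the Roche limit.

outside; d/d_R ≈ 2.2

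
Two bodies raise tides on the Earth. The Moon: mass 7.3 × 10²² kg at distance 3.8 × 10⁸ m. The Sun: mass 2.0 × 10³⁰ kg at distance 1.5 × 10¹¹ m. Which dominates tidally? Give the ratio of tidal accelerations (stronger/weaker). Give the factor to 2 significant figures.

Tidal stretch scales as M/d³; compute that for each body.
The Moon: (7.3 × 10²²) / (3.8 × 10⁸)³ = 1.330 × 10⁻³
The Sun: (2.0 × 10³⁰) / (1.5 × 10¹¹)³ = 5.926 × 10⁻⁴
Ratio (larger/smaller) = 2.2

The Moon, by a factor of ≈ 2.2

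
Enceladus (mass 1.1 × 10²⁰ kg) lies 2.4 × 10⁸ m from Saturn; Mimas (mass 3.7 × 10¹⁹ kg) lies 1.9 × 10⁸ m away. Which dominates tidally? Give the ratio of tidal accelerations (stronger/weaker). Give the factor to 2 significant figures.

Tidal acceleration ∝ M/d³, so compare M/d³ for each.
Enceladus: (1.1 × 10²⁰) / (2.4 × 10⁸)³ = 7.957 × 10⁻⁶
Mimas: (3.7 × 10¹⁹) / (1.9 × 10⁸)³ = 5.394 × 10⁻⁶
Ratio (larger/smaller) = 1.5

Enceladus, by a factor of ≈ 1.5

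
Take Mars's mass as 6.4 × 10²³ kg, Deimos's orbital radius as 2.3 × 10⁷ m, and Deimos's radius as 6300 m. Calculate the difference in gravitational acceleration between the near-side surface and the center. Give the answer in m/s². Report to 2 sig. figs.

Differencing GM/(d−r)² and GM/d² to first order in r/d gives 2GMr/d³.
a_tidal = 2GMr/d³
        = 2 × (6.674 × 10⁻¹¹) × (6.4 × 10²³) × (6300) / (2.3 × 10⁷)³
        = 4.4 × 10⁻⁵ m/s²

4.4 × 10⁻⁵ m/s²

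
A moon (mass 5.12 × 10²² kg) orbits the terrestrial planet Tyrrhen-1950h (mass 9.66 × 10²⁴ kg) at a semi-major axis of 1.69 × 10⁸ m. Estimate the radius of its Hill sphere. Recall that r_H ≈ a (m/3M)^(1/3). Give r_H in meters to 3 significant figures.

2.04 × 10⁷ m

r_H ≈ a (m/3M)^(1/3)
    = (1.69 × 10⁸) × (5.12 × 10²² / (3 × 9.66 × 10²⁴))^(1/3)
    = 2.04 × 10⁷ m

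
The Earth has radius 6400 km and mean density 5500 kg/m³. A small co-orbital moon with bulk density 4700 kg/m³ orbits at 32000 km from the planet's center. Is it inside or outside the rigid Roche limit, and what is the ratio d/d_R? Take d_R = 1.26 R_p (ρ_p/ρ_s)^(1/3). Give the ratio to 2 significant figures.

d_R = 1.26 × (6400 km) × (5500/4700)^(1/3) = 8498 km
d/d_R = (32000) / (8498) = 3.8
Since d/d_R > 1, the body is outside the Roche limit.

outside; d/d_R ≈ 3.8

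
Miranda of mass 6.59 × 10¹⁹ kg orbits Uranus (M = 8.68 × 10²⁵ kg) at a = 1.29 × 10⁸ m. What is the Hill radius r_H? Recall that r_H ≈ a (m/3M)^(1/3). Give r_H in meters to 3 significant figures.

r_H ≈ a (m/3M)^(1/3)
    = (1.29 × 10⁸) × (6.59 × 10¹⁹ / (3 × 8.68 × 10²⁵))^(1/3)
    = 8.16 × 10⁵ m

8.16 × 10⁵ m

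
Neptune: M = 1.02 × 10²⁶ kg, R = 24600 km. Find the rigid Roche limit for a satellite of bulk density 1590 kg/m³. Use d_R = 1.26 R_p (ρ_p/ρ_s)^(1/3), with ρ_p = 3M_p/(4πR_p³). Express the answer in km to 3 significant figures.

ρ_p = 3M_p/(4πR_p³) = 3 × (1.02 × 10²⁶) / (4π × (2.46 × 10⁷ m)³) = 1640 kg/m³
d_R = 1.26 × 24600 km × (1640/1590)^(1/3)
    = 31300 km

31300 km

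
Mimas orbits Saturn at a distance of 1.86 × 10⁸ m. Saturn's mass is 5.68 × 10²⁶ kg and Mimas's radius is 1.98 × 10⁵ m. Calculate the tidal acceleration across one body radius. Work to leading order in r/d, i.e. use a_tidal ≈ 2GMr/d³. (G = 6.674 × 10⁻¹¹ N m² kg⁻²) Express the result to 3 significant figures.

2.33 × 10⁻³ m/s²

Δg = 2GMr/d³
   = 2 × (6.674 × 10⁻¹¹) × (5.68 × 10²⁶) × (1.98 × 10⁵) / (1.86 × 10⁸)³
   = 2.33 × 10⁻³ m/s²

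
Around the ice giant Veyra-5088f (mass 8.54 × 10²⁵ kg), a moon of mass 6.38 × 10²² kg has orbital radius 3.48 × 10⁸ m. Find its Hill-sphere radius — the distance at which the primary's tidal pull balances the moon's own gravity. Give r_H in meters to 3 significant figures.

2.19 × 10⁷ m

r_H ≈ a (m/3M)^(1/3)
    = (3.48 × 10⁸) × (6.38 × 10²² / (3 × 8.54 × 10²⁵))^(1/3)
    = 2.19 × 10⁷ m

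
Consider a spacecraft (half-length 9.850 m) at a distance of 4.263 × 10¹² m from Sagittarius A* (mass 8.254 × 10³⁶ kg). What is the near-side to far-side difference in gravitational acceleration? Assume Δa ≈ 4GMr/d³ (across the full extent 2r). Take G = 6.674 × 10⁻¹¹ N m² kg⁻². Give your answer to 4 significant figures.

2.802 × 10⁻¹⁰ m/s²

Δa = 4GMr/d³
   = 4 × (6.674 × 10⁻¹¹) × (8.254 × 10³⁶) × (9.850) / (4.263 × 10¹²)³
   = 2.802 × 10⁻¹⁰ m/s²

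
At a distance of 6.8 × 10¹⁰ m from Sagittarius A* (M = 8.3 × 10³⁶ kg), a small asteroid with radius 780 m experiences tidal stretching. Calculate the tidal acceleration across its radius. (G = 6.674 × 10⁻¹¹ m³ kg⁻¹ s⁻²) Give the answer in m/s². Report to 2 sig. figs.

2.7 × 10⁻³ m/s²

Δa = 2GMr/d³
   = 2 × (6.674 × 10⁻¹¹) × (8.3 × 10³⁶) × (780) / (6.8 × 10¹⁰)³
   = 2.7 × 10⁻³ m/s²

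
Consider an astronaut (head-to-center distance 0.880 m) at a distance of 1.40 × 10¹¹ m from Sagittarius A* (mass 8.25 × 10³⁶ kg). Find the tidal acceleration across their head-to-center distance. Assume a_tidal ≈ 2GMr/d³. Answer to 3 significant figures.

3.53 × 10⁻⁷ m/s²

Δg = 2GMr/d³
   = 2 × (6.674 × 10⁻¹¹) × (8.25 × 10³⁶) × (0.880) / (1.40 × 10¹¹)³
   = 3.53 × 10⁻⁷ m/s²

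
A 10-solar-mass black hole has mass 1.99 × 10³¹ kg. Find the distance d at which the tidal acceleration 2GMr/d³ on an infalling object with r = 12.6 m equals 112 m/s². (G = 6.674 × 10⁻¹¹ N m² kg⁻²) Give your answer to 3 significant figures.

6.69 × 10⁶ m

2GMr/d³ = a_tidal  ⇒  d = (2GMr / a_tidal)^(1/3)
d = (2 × 6.674×10⁻¹¹ × (1.99 × 10³¹) × (12.6) / (112))^(1/3)
  = 6.69 × 10⁶ m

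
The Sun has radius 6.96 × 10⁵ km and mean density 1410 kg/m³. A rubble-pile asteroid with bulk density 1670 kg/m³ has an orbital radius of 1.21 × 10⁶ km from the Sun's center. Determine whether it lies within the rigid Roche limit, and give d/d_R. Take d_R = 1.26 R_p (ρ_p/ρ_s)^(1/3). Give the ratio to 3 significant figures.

d_R = 1.26 × (6.96 × 10⁵ km) × (1410/1670)^(1/3) = 8.289 × 10⁵ km
d/d_R = (1.21 × 10⁶) / (8.289 × 10⁵) = 1.46
Since d/d_R > 1, the body is outside the Roche limit.

outside; d/d_R ≈ 1.46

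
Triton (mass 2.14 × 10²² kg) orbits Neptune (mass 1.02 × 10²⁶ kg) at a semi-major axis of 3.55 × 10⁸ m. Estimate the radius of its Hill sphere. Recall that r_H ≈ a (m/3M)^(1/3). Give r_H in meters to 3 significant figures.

1.46 × 10⁷ m

r_H ≈ a (m/3M)^(1/3)
    = (3.55 × 10⁸) × (2.14 × 10²² / (3 × 1.02 × 10²⁶))^(1/3)
    = 1.46 × 10⁷ m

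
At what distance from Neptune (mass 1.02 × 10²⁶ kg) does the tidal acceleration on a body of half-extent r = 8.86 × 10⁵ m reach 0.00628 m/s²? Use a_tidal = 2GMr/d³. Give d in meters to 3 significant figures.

2GMr/d³ = a_tidal  ⇒  d = (2GMr / a_tidal)^(1/3)
d = (2 × 6.674×10⁻¹¹ × (1.02 × 10²⁶) × (8.86 × 10⁵) / (0.00628))^(1/3)
  = 1.24 × 10⁸ m

1.24 × 10⁸ m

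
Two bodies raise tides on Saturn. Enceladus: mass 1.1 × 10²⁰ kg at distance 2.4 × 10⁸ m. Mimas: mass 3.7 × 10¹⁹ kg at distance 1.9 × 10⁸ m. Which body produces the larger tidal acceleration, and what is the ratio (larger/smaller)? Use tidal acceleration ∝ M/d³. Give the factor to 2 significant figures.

Compare M/d³ for the two perturbers:
Enceladus: (1.1 × 10²⁰) / (2.4 × 10⁸)³ = 7.957 × 10⁻⁶
Mimas: (3.7 × 10¹⁹) / (1.9 × 10⁸)³ = 5.394 × 10⁻⁶
Ratio (larger/smaller) = 1.5

Enceladus, by a factor of ≈ 1.5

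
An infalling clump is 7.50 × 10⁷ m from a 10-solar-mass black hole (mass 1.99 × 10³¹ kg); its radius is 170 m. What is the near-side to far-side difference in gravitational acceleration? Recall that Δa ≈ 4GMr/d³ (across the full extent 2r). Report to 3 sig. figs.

2.14 m/s²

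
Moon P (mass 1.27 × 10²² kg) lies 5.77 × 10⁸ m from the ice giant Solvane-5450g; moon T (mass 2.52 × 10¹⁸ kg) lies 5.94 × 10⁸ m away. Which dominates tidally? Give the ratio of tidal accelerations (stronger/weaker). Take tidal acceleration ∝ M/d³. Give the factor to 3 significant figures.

Moon P, by a factor of ≈ 5500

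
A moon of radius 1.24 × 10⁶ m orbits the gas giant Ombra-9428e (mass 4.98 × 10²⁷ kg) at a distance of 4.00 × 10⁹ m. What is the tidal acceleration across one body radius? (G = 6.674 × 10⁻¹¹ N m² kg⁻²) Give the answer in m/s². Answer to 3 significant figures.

1.29 × 10⁻⁵ m/s²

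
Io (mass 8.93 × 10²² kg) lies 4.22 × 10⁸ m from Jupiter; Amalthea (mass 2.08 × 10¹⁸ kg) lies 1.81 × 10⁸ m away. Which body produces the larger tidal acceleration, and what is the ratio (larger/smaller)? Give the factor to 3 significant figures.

Io, by a factor of ≈ 3390

Tidal acceleration ∝ M/d³, so compare M/d³ for each.
Io: (8.93 × 10²²) / (4.22 × 10⁸)³ = 1.188 × 10⁻³
Amalthea: (2.08 × 10¹⁸) / (1.81 × 10⁸)³ = 3.508 × 10⁻⁷
Ratio (larger/smaller) = 3390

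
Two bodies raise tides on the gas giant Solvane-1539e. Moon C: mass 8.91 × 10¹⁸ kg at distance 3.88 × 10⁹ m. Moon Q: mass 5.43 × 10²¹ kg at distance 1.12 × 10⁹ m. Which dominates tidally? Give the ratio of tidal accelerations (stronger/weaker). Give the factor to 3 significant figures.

Moon Q, by a factor of ≈ 25300

Tidal stretch scales as M/d³; compute that for each body.
Moon C: (8.91 × 10¹⁸) / (3.88 × 10⁹)³ = 1.525 × 10⁻¹⁰
Moon Q: (5.43 × 10²¹) / (1.12 × 10⁹)³ = 3.865 × 10⁻⁶
Ratio (larger/smaller) = 25300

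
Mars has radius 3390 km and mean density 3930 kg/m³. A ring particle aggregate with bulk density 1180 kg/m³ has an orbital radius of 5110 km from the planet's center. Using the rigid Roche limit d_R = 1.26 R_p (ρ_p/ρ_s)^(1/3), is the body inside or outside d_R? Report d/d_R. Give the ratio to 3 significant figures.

inside; d/d_R ≈ 0.801

d_R = 1.26 × (3390 km) × (3930/1180)^(1/3) = 6379 km
d/d_R = (5110) / (6379) = 0.801
Since d/d_R < 1, the body is inside the Roche limit.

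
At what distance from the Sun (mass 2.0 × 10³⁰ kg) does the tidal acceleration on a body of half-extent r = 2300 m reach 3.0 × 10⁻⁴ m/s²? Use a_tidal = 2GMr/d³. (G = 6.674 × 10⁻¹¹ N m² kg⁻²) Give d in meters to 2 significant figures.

1.3 × 10⁹ m

2GMr/d³ = a_tidal  ⇒  d = (2GMr / a_tidal)^(1/3)
d = (2 × 6.674×10⁻¹¹ × (2.0 × 10³⁰) × (2300) / (3.0 × 10⁻⁴))^(1/3)
  = 1.3 × 10⁹ m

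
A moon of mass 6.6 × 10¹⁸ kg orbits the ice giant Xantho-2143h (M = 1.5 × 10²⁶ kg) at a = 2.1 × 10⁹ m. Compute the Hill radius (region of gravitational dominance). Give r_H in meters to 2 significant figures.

5.1 × 10⁶ m

r_H ≈ a (m/3M)^(1/3)
    = (2.1 × 10⁹) × (6.6 × 10¹⁸ / (3 × 1.5 × 10²⁶))^(1/3)
    = 5.1 × 10⁶ m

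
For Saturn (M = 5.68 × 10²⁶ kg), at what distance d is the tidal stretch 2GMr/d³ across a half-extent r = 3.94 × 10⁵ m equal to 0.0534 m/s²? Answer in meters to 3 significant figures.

8.24 × 10⁷ m

2GMr/d³ = a_tidal  ⇒  d = (2GMr / a_tidal)^(1/3)
d = (2 × 6.674×10⁻¹¹ × (5.68 × 10²⁶) × (3.94 × 10⁵) / (0.0534))^(1/3)
  = 8.24 × 10⁷ m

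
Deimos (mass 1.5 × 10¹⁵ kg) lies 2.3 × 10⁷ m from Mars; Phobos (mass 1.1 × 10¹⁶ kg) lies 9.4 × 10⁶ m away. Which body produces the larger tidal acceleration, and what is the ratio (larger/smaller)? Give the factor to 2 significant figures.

Phobos, by a factor of ≈ 110

The tide-raising term goes as M/d³ (the gradient of a 1/d² field).
Deimos: (1.5 × 10¹⁵) / (2.3 × 10⁷)³ = 1.233 × 10⁻⁷
Phobos: (1.1 × 10¹⁶) / (9.4 × 10⁶)³ = 1.324 × 10⁻⁵
Ratio (larger/smaller) = 110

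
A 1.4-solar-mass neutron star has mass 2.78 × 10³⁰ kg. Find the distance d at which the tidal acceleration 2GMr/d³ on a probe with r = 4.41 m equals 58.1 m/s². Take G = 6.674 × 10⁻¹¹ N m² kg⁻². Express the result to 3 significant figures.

3.04 × 10⁶ m

2GMr/d³ = a_tidal  ⇒  d = (2GMr / a_tidal)^(1/3)
d = (2 × 6.674×10⁻¹¹ × (2.78 × 10³⁰) × (4.41) / (58.1))^(1/3)
  = 3.04 × 10⁶ m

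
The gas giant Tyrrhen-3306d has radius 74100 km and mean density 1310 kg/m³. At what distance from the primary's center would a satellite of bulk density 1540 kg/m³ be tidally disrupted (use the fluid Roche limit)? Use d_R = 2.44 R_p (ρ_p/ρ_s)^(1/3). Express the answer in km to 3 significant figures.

1.71 × 10⁵ km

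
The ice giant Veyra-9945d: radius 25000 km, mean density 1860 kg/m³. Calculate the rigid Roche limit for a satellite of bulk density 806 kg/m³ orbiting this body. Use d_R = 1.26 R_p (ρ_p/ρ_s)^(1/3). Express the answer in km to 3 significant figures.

41600 km

d_R = 1.26 × 25000 km × (1860/806)^(1/3)
    = 41600 km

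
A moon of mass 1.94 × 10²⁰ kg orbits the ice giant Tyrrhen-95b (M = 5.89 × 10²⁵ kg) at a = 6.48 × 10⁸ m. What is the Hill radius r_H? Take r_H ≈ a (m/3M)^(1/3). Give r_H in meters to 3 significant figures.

6.68 × 10⁶ m

r_H ≈ a (m/3M)^(1/3)
    = (6.48 × 10⁸) × (1.94 × 10²⁰ / (3 × 5.89 × 10²⁵))^(1/3)
    = 6.68 × 10⁶ m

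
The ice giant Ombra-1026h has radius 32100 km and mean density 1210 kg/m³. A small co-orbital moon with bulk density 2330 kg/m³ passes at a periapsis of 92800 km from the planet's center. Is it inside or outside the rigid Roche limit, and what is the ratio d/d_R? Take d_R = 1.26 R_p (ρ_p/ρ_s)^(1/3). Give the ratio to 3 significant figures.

outside; d/d_R ≈ 2.85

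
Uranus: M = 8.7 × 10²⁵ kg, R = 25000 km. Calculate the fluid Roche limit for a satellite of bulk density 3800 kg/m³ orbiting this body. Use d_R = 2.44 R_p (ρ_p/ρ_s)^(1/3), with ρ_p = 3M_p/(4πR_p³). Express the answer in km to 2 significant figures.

ρ_p = 3M_p/(4πR_p³) = 3 × (8.7 × 10²⁵) / (4π × (2.5 × 10⁷ m)³) = 1300 kg/m³
d_R = 2.44 × 25000 km × (1300/3800)^(1/3)
    = 43000 km

43000 km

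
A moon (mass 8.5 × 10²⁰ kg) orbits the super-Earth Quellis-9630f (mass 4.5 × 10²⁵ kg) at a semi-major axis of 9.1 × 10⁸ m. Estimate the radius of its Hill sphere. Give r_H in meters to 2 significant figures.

r_H ≈ a (m/3M)^(1/3)
    = (9.1 × 10⁸) × (8.5 × 10²⁰ / (3 × 4.5 × 10²⁵))^(1/3)
    = 1.7 × 10⁷ m

1.7 × 10⁷ m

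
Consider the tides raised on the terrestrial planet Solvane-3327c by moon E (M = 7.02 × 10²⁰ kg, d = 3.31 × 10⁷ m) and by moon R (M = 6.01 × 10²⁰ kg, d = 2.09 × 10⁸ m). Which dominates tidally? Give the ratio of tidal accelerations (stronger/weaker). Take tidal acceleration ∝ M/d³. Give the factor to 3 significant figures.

Moon E, by a factor of ≈ 294

The tide-raising term goes as M/d³ (the gradient of a 1/d² field).
Moon E: (7.02 × 10²⁰) / (3.31 × 10⁷)³ = 1.936 × 10⁻²
Moon R: (6.01 × 10²⁰) / (2.09 × 10⁸)³ = 6.583 × 10⁻⁵
Ratio (larger/smaller) = 294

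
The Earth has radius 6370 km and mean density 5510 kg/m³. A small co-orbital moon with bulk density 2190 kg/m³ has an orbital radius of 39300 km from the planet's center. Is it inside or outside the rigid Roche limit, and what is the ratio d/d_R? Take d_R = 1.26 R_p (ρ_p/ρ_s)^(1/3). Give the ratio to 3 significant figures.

d_R = 1.26 × (6370 km) × (5510/2190)^(1/3) = 10920 km
d/d_R = (39300) / (10920) = 3.60
Since d/d_R > 1, the body is outside the Roche limit.

outside; d/d_R ≈ 3.60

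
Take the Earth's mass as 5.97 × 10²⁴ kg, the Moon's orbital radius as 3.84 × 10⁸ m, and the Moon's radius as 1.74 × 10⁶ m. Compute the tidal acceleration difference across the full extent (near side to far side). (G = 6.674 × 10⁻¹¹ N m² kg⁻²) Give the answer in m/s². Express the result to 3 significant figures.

4.90 × 10⁻⁵ m/s²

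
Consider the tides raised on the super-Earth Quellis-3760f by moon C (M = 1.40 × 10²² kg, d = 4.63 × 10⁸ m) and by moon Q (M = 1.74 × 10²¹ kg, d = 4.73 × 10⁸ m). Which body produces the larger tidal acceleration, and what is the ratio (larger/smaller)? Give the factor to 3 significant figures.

Moon C, by a factor of ≈ 8.58

Tidal acceleration ∝ M/d³, so compare M/d³ for each.
Moon C: (1.40 × 10²²) / (4.63 × 10⁸)³ = 1.411 × 10⁻⁴
Moon Q: (1.74 × 10²¹) / (4.73 × 10⁸)³ = 1.644 × 10⁻⁵
Ratio (larger/smaller) = 8.58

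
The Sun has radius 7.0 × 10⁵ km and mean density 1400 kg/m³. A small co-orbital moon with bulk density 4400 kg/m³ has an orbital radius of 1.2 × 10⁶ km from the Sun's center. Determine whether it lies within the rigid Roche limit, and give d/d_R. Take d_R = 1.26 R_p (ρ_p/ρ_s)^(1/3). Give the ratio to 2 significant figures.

d_R = 1.26 × (7.0 × 10⁵ km) × (1400/4400)^(1/3) = 6.021 × 10⁵ km
d/d_R = (1.2 × 10⁶) / (6.021 × 10⁵) = 2.0
Since d/d_R > 1, the body is outside the Roche limit.

outside; d/d_R ≈ 2.0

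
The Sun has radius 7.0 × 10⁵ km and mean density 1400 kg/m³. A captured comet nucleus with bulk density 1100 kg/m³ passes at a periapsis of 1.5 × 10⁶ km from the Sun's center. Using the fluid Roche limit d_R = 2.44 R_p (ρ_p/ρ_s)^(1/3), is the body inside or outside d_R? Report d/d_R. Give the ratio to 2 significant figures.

inside; d/d_R ≈ 0.81

d_R = 2.44 × (7.0 × 10⁵ km) × (1400/1100)^(1/3) = 1.851 × 10⁶ km
d/d_R = (1.5 × 10⁶) / (1.851 × 10⁶) = 0.81
Since d/d_R < 1, the body is inside the Roche limit.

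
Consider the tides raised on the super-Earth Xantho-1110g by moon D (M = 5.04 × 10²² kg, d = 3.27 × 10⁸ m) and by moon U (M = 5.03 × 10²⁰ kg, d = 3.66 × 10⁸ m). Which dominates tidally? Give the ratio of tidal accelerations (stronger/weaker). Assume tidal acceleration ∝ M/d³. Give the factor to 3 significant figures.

Tidal acceleration ∝ M/d³, so compare M/d³ for each.
Moon D: (5.04 × 10²²) / (3.27 × 10⁸)³ = 1.441 × 10⁻³
Moon U: (5.03 × 10²⁰) / (3.66 × 10⁸)³ = 1.026 × 10⁻⁵
Ratio (larger/smaller) = 140

Moon D, by a factor of ≈ 140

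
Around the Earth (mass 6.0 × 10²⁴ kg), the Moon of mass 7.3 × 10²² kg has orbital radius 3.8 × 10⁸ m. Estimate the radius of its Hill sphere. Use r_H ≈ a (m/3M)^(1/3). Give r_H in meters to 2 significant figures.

6.1 × 10⁷ m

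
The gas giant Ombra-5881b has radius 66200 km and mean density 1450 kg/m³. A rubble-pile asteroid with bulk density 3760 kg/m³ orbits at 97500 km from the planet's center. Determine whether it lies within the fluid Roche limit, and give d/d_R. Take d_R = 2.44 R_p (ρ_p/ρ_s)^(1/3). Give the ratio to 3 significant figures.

d_R = 2.44 × (66200 km) × (1450/3760)^(1/3) = 1.176 × 10⁵ km
d/d_R = (97500) / (1.176 × 10⁵) = 0.829
Since d/d_R < 1, the body is inside the Roche limit.

inside; d/d_R ≈ 0.829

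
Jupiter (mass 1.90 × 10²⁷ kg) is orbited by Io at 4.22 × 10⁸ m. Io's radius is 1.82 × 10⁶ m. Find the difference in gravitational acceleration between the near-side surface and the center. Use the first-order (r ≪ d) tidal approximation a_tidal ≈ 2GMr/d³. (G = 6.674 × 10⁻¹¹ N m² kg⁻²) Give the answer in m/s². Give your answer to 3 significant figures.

6.14 × 10⁻³ m/s²

a_tidal = 2GMr/d³
        = 2 × (6.674 × 10⁻¹¹) × (1.90 × 10²⁷) × (1.82 × 10⁶) / (4.22 × 10⁸)³
        = 6.14 × 10⁻³ m/s²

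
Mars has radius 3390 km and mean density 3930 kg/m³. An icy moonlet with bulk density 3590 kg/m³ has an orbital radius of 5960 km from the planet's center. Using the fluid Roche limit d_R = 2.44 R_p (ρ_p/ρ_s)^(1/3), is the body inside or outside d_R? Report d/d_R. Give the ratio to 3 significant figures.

inside; d/d_R ≈ 0.699

d_R = 2.44 × (3390 km) × (3930/3590)^(1/3) = 8525 km
d/d_R = (5960) / (8525) = 0.699
Since d/d_R < 1, the body is inside the Roche limit.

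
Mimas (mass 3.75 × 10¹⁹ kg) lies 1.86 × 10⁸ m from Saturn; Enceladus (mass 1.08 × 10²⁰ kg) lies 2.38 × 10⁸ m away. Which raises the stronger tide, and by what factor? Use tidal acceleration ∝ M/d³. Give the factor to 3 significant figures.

Enceladus, by a factor of ≈ 1.37

Tidal acceleration ∝ M/d³, so compare M/d³ for each.
Mimas: (3.75 × 10¹⁹) / (1.86 × 10⁸)³ = 5.828 × 10⁻⁶
Enceladus: (1.08 × 10²⁰) / (2.38 × 10⁸)³ = 8.011 × 10⁻⁶
Ratio (larger/smaller) = 1.37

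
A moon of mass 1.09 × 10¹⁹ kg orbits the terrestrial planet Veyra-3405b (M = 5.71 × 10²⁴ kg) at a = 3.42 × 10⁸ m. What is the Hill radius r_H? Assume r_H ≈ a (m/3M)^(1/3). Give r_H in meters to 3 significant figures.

2.94 × 10⁶ m

r_H ≈ a (m/3M)^(1/3)
    = (3.42 × 10⁸) × (1.09 × 10¹⁹ / (3 × 5.71 × 10²⁴))^(1/3)
    = 2.94 × 10⁶ m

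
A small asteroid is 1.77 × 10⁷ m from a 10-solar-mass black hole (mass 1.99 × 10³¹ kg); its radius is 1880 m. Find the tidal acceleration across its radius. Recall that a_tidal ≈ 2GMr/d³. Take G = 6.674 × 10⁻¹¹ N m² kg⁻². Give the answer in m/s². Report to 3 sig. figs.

Differencing GM/(d−r)² and GM/d² to first order in r/d gives 2GMr/d³.
Δa = 2GMr/d³
   = 2 × (6.674 × 10⁻¹¹) × (1.99 × 10³¹) × (1880) / (1.77 × 10⁷)³
   = 9.01 × 10² m/s²

9.01 × 10² m/s²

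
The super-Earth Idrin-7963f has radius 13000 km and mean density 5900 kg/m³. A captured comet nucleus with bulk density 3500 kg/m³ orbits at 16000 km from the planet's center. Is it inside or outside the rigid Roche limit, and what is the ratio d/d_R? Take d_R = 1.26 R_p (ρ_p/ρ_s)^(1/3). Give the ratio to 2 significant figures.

inside; d/d_R ≈ 0.82

d_R = 1.26 × (13000 km) × (5900/3500)^(1/3) = 19490 km
d/d_R = (16000) / (19490) = 0.82
Since d/d_R < 1, the body is inside the Roche limit.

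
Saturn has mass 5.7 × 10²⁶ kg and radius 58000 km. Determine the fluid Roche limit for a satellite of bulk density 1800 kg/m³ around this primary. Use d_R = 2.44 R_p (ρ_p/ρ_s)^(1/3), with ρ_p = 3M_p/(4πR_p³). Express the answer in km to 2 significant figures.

ρ_p = 3M_p/(4πR_p³) = 3 × (5.7 × 10²⁶) / (4π × (5.8 × 10⁷ m)³) = 700 kg/m³
d_R = 2.44 × 58000 km × (700/1800)^(1/3)
    = 1.0 × 10⁵ km

1.0 × 10⁵ km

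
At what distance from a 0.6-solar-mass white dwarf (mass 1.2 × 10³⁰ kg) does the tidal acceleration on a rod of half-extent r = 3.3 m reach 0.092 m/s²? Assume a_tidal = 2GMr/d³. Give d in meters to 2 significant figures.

1.8 × 10⁷ m

2GMr/d³ = a_tidal  ⇒  d = (2GMr / a_tidal)^(1/3)
d = (2 × 6.674×10⁻¹¹ × (1.2 × 10³⁰) × (3.3) / (0.092))^(1/3)
  = 1.8 × 10⁷ m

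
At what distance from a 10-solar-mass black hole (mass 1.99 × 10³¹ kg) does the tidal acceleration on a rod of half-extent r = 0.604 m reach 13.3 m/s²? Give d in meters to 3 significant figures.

2GMr/d³ = a_tidal  ⇒  d = (2GMr / a_tidal)^(1/3)
d = (2 × 6.674×10⁻¹¹ × (1.99 × 10³¹) × (0.604) / (13.3))^(1/3)
  = 4.94 × 10⁶ m

4.94 × 10⁶ m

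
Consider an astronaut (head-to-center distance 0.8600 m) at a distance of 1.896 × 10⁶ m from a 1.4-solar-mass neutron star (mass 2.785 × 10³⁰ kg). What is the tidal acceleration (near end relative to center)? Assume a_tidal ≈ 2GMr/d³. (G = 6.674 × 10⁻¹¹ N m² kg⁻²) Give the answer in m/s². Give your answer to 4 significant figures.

4.691 × 10¹ m/s²

a_tidal = 2GMr/d³
        = 2 × (6.674 × 10⁻¹¹) × (2.785 × 10³⁰) × (0.8600) / (1.896 × 10⁶)³
        = 4.691 × 10¹ m/s²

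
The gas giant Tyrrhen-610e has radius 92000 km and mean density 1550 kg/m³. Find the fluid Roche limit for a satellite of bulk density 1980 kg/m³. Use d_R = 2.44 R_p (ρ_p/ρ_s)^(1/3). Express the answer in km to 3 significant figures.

2.07 × 10⁵ km

d_R = 2.44 × 92000 km × (1550/1980)^(1/3)
    = 2.07 × 10⁵ km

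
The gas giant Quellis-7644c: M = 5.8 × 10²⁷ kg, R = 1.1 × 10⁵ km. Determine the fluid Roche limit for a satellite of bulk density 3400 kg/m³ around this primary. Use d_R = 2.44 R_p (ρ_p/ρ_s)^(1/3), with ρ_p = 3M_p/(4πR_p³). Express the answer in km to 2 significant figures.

ρ_p = 3M_p/(4πR_p³) = 3 × (5.8 × 10²⁷) / (4π × (1.1 × 10⁸ m)³) = 1000 kg/m³
d_R = 2.44 × 1.1 × 10⁵ km × (1000/3400)^(1/3)
    = 1.8 × 10⁵ km

1.8 × 10⁵ km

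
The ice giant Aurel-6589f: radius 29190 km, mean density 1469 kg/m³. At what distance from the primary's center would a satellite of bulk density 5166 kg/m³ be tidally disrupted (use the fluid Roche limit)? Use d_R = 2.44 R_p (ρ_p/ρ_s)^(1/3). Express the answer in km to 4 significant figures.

46840 km

d_R = 2.44 × 29190 km × (1469/5166)^(1/3)
    = 46840 km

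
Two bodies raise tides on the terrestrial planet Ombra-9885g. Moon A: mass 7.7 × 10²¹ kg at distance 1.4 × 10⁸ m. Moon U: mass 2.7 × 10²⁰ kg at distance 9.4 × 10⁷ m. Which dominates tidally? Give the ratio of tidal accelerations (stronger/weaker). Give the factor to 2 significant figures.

Compare M/d³ for the two perturbers:
Moon A: (7.7 × 10²¹) / (1.4 × 10⁸)³ = 2.806 × 10⁻³
Moon U: (2.7 × 10²⁰) / (9.4 × 10⁷)³ = 3.251 × 10⁻⁴
Ratio (larger/smaller) = 8.6

Moon A, by a factor of ≈ 8.6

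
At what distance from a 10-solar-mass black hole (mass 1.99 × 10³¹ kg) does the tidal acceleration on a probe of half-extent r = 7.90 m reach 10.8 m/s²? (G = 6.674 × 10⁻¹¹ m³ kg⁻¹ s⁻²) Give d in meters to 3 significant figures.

1.25 × 10⁷ m

2GMr/d³ = a_tidal  ⇒  d = (2GMr / a_tidal)^(1/3)
d = (2 × 6.674×10⁻¹¹ × (1.99 × 10³¹) × (7.90) / (10.8))^(1/3)
  = 1.25 × 10⁷ m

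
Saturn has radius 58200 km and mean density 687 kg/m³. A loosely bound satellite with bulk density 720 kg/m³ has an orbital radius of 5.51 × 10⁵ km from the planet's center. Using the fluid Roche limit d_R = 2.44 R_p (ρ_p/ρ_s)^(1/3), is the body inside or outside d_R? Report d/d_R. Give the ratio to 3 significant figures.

outside; d/d_R ≈ 3.94

d_R = 2.44 × (58200 km) × (687/720)^(1/3) = 1.398 × 10⁵ km
d/d_R = (5.51 × 10⁵) / (1.398 × 10⁵) = 3.94
Since d/d_R > 1, the body is outside the Roche limit.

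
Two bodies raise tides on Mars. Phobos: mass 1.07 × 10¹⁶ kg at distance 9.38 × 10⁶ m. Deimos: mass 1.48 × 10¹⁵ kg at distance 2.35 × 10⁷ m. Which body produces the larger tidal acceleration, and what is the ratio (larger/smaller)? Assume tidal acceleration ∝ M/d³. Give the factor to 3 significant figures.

Phobos, by a factor of ≈ 114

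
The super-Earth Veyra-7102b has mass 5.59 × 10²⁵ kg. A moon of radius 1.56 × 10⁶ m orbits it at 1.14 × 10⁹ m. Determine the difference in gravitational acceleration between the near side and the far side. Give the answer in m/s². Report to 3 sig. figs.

1.57 × 10⁻⁵ m/s²

a_tidal = 4GMr/d³
        = 4 × (6.674 × 10⁻¹¹) × (5.59 × 10²⁵) × (1.56 × 10⁶) / (1.14 × 10⁹)³
        = 1.57 × 10⁻⁵ m/s²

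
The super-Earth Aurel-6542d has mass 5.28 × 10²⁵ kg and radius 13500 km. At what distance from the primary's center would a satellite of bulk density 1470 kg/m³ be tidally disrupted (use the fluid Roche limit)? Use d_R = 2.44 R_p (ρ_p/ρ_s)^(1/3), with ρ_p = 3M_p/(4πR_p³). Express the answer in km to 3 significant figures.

49900 km

ρ_p = 3M_p/(4πR_p³) = 3 × (5.28 × 10²⁵) / (4π × (1.35 × 10⁷ m)³) = 5120 kg/m³
d_R = 2.44 × 13500 km × (5120/1470)^(1/3)
    = 49900 km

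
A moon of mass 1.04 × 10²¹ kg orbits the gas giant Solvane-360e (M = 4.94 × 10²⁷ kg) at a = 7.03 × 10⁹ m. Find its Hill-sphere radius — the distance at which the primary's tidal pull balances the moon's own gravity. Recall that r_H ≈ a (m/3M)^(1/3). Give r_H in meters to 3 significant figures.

r_H ≈ a (m/3M)^(1/3)
    = (7.03 × 10⁹) × (1.04 × 10²¹ / (3 × 4.94 × 10²⁷))^(1/3)
    = 2.90 × 10⁷ m

2.90 × 10⁷ m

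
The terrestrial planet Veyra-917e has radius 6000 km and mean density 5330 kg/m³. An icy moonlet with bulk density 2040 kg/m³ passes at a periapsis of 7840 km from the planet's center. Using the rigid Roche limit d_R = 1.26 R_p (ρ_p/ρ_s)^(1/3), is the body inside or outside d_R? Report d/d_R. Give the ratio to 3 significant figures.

inside; d/d_R ≈ 0.753

d_R = 1.26 × (6000 km) × (5330/2040)^(1/3) = 10410 km
d/d_R = (7840) / (10410) = 0.753
Since d/d_R < 1, the body is inside the Roche limit.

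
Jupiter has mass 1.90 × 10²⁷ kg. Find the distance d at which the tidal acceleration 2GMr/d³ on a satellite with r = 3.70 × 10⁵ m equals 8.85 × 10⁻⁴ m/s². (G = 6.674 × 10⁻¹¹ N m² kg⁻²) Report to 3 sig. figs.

2GMr/d³ = a_tidal  ⇒  d = (2GMr / a_tidal)^(1/3)
d = (2 × 6.674×10⁻¹¹ × (1.90 × 10²⁷) × (3.70 × 10⁵) / (8.85 × 10⁻⁴))^(1/3)
  = 4.73 × 10⁸ m

4.73 × 10⁸ m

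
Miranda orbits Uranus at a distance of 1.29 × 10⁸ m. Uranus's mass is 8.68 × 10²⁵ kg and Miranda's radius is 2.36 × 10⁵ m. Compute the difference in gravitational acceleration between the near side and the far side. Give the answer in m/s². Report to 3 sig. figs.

2.55 × 10⁻³ m/s²

Δa = 4GMr/d³
   = 4 × (6.674 × 10⁻¹¹) × (8.68 × 10²⁵) × (2.36 × 10⁵) / (1.29 × 10⁸)³
   = 2.55 × 10⁻³ m/s²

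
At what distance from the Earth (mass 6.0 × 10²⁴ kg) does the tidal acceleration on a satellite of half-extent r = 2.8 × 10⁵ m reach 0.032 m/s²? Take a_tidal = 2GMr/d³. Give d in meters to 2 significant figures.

1.9 × 10⁷ m

2GMr/d³ = a_tidal  ⇒  d = (2GMr / a_tidal)^(1/3)
d = (2 × 6.674×10⁻¹¹ × (6.0 × 10²⁴) × (2.8 × 10⁵) / (0.032))^(1/3)
  = 1.9 × 10⁷ m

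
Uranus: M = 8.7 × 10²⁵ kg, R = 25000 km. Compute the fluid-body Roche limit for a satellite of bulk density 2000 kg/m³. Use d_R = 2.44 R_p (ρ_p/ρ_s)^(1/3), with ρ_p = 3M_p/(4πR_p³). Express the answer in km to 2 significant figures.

ρ_p = 3M_p/(4πR_p³) = 3 × (8.7 × 10²⁵) / (4π × (2.5 × 10⁷ m)³) = 1300 kg/m³
d_R = 2.44 × 25000 km × (1300/2000)^(1/3)
    = 53000 km

53000 km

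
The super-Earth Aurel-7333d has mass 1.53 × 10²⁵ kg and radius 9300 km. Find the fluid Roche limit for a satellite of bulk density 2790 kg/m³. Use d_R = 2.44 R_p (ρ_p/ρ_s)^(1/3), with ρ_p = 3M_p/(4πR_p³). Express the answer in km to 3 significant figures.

ρ_p = 3M_p/(4πR_p³) = 3 × (1.53 × 10²⁵) / (4π × (9.30 × 10⁶ m)³) = 4540 kg/m³
d_R = 2.44 × 9300 km × (4540/2790)^(1/3)
    = 26700 km

26700 km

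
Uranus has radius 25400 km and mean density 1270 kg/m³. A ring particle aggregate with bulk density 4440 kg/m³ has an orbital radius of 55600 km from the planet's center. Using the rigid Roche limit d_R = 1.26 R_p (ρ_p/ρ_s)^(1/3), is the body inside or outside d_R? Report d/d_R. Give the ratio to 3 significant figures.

d_R = 1.26 × (25400 km) × (1270/4440)^(1/3) = 21090 km
d/d_R = (55600) / (21090) = 2.64
Since d/d_R > 1, the body is outside the Roche limit.

outside; d/d_R ≈ 2.64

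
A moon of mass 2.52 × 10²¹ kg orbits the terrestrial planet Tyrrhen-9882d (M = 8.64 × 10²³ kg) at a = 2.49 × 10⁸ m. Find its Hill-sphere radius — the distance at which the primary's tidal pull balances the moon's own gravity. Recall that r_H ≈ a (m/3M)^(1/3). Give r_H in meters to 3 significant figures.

2.47 × 10⁷ m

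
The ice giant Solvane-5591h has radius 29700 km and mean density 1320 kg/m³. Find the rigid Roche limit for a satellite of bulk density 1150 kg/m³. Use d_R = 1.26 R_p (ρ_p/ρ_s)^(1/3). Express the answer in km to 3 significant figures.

39200 km

d_R = 1.26 × 29700 km × (1320/1150)^(1/3)
    = 39200 km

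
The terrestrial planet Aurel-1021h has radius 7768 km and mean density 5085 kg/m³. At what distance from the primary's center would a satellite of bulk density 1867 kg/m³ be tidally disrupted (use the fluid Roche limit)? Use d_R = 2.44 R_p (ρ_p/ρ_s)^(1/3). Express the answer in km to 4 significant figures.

d_R = 2.44 × 7768 km × (5085/1867)^(1/3)
    = 26470 km

26470 km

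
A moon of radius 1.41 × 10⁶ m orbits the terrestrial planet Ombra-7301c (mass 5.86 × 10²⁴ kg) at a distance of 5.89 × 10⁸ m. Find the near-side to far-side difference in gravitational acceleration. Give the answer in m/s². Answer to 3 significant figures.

1.08 × 10⁻⁵ m/s²

Near-to-far spans 2r, so the tidal difference is twice the near-to-center value: 4GMr/d³.
a_tidal = 4GMr/d³
        = 4 × (6.674 × 10⁻¹¹) × (5.86 × 10²⁴) × (1.41 × 10⁶) / (5.89 × 10⁸)³
        = 1.08 × 10⁻⁵ m/s²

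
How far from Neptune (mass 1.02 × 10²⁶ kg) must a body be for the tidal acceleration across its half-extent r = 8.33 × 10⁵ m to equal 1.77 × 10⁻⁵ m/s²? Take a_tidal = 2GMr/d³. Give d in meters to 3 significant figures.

8.62 × 10⁸ m

2GMr/d³ = a_tidal  ⇒  d = (2GMr / a_tidal)^(1/3)
d = (2 × 6.674×10⁻¹¹ × (1.02 × 10²⁶) × (8.33 × 10⁵) / (1.77 × 10⁻⁵))^(1/3)
  = 8.62 × 10⁸ m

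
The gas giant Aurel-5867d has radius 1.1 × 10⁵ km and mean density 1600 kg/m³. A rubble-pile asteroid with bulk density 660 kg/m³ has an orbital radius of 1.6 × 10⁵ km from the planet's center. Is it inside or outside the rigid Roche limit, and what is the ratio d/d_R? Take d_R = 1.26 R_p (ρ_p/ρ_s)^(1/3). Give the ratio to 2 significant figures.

inside; d/d_R ≈ 0.86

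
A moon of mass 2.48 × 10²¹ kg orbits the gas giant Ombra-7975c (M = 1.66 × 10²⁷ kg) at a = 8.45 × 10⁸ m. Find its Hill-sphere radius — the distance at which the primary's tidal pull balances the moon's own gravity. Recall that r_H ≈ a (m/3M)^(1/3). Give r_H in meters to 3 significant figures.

r_H ≈ a (m/3M)^(1/3)
    = (8.45 × 10⁸) × (2.48 × 10²¹ / (3 × 1.66 × 10²⁷))^(1/3)
    = 6.70 × 10⁶ m

6.70 × 10⁶ m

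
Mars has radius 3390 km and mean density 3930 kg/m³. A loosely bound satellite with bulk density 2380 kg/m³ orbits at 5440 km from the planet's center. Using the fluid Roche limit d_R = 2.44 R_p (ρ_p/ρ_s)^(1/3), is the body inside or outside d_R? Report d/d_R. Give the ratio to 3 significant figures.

d_R = 2.44 × (3390 km) × (3930/2380)^(1/3) = 9777 km
d/d_R = (5440) / (9777) = 0.556
Since d/d_R < 1, the body is inside the Roche limit.

inside; d/d_R ≈ 0.556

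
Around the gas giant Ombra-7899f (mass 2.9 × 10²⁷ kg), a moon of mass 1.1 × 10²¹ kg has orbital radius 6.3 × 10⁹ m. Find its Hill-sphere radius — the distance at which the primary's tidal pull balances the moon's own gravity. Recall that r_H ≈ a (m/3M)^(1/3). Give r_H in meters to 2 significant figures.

r_H ≈ a (m/3M)^(1/3)
    = (6.3 × 10⁹) × (1.1 × 10²¹ / (3 × 2.9 × 10²⁷))^(1/3)
    = 3.2 × 10⁷ m

3.2 × 10⁷ m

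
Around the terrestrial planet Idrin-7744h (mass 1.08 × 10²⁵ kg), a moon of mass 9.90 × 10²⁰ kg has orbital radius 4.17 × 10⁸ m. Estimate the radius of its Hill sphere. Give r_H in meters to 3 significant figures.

1.30 × 10⁷ m

r_H ≈ a (m/3M)^(1/3)
    = (4.17 × 10⁸) × (9.90 × 10²⁰ / (3 × 1.08 × 10²⁵))^(1/3)
    = 1.30 × 10⁷ m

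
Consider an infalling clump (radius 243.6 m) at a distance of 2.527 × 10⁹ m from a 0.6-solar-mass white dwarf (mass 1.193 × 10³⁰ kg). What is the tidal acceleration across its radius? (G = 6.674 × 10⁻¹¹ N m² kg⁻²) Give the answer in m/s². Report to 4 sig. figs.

The tidal stretch is the gradient of GM/d² times the body's extent r, hence the 1/d³ dependence.
Δg = 2GMr/d³
   = 2 × (6.674 × 10⁻¹¹) × (1.193 × 10³⁰) × (243.6) / (2.527 × 10⁹)³
   = 2.404 × 10⁻⁶ m/s²

2.404 × 10⁻⁶ m/s²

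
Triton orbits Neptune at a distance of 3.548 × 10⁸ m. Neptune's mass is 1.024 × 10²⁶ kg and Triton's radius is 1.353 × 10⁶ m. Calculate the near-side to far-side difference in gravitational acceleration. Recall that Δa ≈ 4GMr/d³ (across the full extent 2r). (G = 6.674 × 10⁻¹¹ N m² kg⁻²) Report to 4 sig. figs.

Δg = 4GMr/d³
   = 4 × (6.674 × 10⁻¹¹) × (1.024 × 10²⁶) × (1.353 × 10⁶) / (3.548 × 10⁸)³
   = 8.281 × 10⁻⁴ m/s²

8.281 × 10⁻⁴ m/s²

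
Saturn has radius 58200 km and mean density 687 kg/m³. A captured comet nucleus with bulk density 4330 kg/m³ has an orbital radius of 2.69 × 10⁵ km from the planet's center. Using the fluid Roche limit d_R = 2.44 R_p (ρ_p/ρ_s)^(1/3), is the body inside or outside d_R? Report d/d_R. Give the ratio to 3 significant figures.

d_R = 2.44 × (58200 km) × (687/4330)^(1/3) = 76880 km
d/d_R = (2.69 × 10⁵) / (76880) = 3.50
Since d/d_R > 1, the body is outside the Roche limit.

outside; d/d_R ≈ 3.50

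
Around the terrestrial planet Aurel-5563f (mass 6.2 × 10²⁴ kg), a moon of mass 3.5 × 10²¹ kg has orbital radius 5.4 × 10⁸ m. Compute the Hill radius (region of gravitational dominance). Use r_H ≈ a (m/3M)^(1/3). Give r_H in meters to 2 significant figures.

3.1 × 10⁷ m

r_H ≈ a (m/3M)^(1/3)
    = (5.4 × 10⁸) × (3.5 × 10²¹ / (3 × 6.2 × 10²⁴))^(1/3)
    = 3.1 × 10⁷ m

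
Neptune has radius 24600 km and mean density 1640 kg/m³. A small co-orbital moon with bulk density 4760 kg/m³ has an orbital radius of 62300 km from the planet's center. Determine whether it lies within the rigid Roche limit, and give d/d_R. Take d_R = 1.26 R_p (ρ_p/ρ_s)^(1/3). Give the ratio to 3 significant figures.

outside; d/d_R ≈ 2.87

d_R = 1.26 × (24600 km) × (1640/4760)^(1/3) = 21730 km
d/d_R = (62300) / (21730) = 2.87
Since d/d_R > 1, the body is outside the Roche limit.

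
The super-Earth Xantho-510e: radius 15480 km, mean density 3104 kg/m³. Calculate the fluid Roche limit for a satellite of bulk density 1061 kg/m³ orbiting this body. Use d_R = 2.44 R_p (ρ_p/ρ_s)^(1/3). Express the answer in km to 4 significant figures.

d_R = 2.44 × 15480 km × (3104/1061)^(1/3)
    = 54020 km

54020 km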